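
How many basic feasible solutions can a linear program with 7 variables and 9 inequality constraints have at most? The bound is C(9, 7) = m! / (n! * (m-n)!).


Each vertex corresponds to some choice of n active constraints out of m, so the number of vertices is at most C(m, n) = m! / (n!(m-n)!).
m = 9, n = 7
Numerator: 9 * 8 * 7 * 6 * 5 * 4 * 3
Denominator: 7! = 5040
C(9, 7) = 36


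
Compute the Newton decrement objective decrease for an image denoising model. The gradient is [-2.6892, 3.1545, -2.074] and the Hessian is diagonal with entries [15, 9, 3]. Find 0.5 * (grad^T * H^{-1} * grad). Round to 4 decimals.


Step 1: H is diagonal, so H^(-1) * g = [-0.1793, 0.3505, -0.6913].
Step 2: g^T H^(-1) g = sum_i g_i^2 / H_ii
  = (-2.6892)^2/15 + (3.1545)^2/9 + (-2.074)^2/3
  = 0.4821 + 1.1057 + 1.4338 = 3.0216
Step 3: Objective decrease = 0.5 * g^T H^(-1) g = 1.5108


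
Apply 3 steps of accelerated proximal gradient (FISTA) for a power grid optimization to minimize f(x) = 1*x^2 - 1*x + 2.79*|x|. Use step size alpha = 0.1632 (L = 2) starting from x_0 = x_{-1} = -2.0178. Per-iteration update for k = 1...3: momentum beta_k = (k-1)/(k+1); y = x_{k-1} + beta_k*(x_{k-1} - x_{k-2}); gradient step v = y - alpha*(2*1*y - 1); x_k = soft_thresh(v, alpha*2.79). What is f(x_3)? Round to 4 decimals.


FISTA on f(x) = 1*x^2 - 1*x + 2.79*|x|
L = 2, alpha = 0.1632
Iteration 1: beta = 0.0, y = -2.0178 + 0.0*(-2.0178 + 2.0178) = -2.0178
  grad(y) = -5.0356, v = y - alpha*grad = -1.196
  prox(v) = soft_thresh(-1.196, 0.4553) = -0.7407
Iteration 2: beta = 0.3333, y = -0.7407 + 0.3333*(-0.7407 + 2.0178) = -0.3149
  grad(y) = -1.6299, v = y - alpha*grad = -0.0489
  prox(v) = soft_thresh(-0.0489, 0.4553) = 0.0
Iteration 3: beta = 0.5, y = 0.0 + 0.5*(0.0 + 0.7407) = 0.3703
  grad(y) = -0.2593, v = y - alpha*grad = 0.4127
  prox(v) = soft_thresh(0.4127, 0.4553) = 0.0
f(x_3) = 1*0.0^2 - 1*0.0 + 2.79*|0.0| = 0.0


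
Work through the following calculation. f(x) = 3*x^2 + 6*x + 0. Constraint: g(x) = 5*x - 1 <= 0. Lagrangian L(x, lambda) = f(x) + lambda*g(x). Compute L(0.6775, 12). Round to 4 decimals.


Step 1: Evaluate f(x).
f(0.6775) = 3*0.6775^2 + 6*0.6775 + 0 = 5.442
Step 2: Evaluate g(x).
g(0.6775) = 5*0.6775 - 1 = 2.3875
Step 3: Compute Lagrangian.
L = 5.442 + 12*2.3875 = 34.092


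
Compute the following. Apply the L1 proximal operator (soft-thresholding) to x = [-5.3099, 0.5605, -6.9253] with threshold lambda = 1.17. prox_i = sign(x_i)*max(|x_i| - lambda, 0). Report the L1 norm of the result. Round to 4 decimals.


Soft-thresholding with lambda = 1.17:
prox(-5.3099) = sign(-5.3099)*max(|-5.3099| - 1.17, 0) = -4.1399
prox(0.5605) = sign(0.5605)*max(|0.5605| - 1.17, 0) = 0.0
prox(-6.9253) = sign(-6.9253)*max(|-6.9253| - 1.17, 0) = -5.7553
prox(x) = [-4.1399, 0.0, -5.7553]
||prox(x)||_1 = 4.1399 + 0.0 + 5.7553 = 9.8952


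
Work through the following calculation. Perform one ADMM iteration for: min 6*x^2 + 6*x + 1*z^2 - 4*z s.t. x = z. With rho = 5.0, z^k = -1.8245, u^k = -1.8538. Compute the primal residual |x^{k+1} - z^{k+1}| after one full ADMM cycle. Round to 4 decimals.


ADMM iteration with rho = 5.0, z^k = -1.8245, u^k = -1.8538
Step 1: x-update.
Minimize 6*x^2 + 6*x + (5.0/2)*(x + 1.8245 - 1.8538)^2
FOC: (2*6 + 5.0)*x = -6 + 5.0*(-1.8245 + 1.8538)
x^{k+1} = -0.3443
Step 2: z-update.
Minimize 1*z^2 - 4*z + (5.0/2)*(-0.3443 - z - 1.8538)^2
FOC: (2*1 + 5.0)*z = 4 + 5.0*(-0.3443 - 1.8538)
z^{k+1} = -0.9987
Step 3: u-update.
u^{k+1} = -1.8538 - 0.3443 + 0.9987 = -1.1995
Step 4: Primal residual = |-0.3443 + 0.9987| = 0.6543


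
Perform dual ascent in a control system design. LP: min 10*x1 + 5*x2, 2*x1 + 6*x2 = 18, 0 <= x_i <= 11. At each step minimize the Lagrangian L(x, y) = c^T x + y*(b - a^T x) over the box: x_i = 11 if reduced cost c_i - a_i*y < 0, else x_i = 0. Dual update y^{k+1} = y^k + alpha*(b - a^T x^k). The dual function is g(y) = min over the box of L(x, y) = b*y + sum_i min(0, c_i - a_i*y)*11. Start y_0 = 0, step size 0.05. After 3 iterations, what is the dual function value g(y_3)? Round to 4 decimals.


Dual ascent for LP: min 10*x1 + 5*x2, 2*x1 + 6*x2 = 18, 0 <= x_i <= 11
Step 1: y^k = 0.0, reduced costs: (10.0, 5.0)
  x^k = (0.0, 0.0), subgradient = b - a^T x = 18.0
  y^{k+1} = 0.0 + 0.05*18.0 = 0.9
Step 2: y^k = 0.9, reduced costs: (8.2, -0.4)
  x^k = (0.0, 11.0), subgradient = b - a^T x = -48.0
  y^{k+1} = 0.9 + 0.05*-48.0 = -1.5
Step 3: y^k = -1.5, reduced costs: (13.0, 14.0)
  x^k = (0.0, 0.0), subgradient = b - a^T x = 18.0
  y^{k+1} = -1.5 + 0.05*18.0 = -0.6
Dual objective at y_3 = -0.6: reduced costs (11.2, 8.6), box minimizer x = (0.0, 0.0)
g(y_3) = b*y + (c1 - a1*y)*x1 + (c2 - a2*y)*x2 = 18*(-0.6) + 11.2*0.0 + 8.6*0.0 = -10.8 + 0.0 + 0.0 = -10.8


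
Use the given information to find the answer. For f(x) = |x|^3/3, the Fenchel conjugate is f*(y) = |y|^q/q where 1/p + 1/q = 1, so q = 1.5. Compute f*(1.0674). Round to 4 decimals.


The conjugate exponent q satisfies 1/p + 1/q = 1.
p = 3, so q = 3/(3 - 1) = 1.5
|y|^q = 1.0674^1.5 = 1.1028
f*(1.0674) = 1.1028 / 1.5 = 0.7352


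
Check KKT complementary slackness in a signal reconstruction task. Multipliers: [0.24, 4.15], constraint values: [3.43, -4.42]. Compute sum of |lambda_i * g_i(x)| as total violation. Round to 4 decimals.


KKT complementary slackness check:
lambda_1 * g_1 = 0.24 * 3.43 = 0.8232
lambda_2 * g_2 = 4.15 * -4.42 = -18.343
Total violation = 0.8232 + 18.343 = 19.1662


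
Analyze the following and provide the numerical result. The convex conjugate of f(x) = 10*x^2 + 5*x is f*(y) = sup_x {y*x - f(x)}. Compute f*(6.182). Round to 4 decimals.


f*(y) = sup_x {y*x - a*x^2 - b*x} = sup_x {(y-b)*x - a*x^2}
FOC: (y - b) - 2a*x = 0 => x* = (y - b)/(2a)
x* = (6.182 - 5)/(2*10) = 0.0591
f*(6.182) = (y-b)^2/(4a) = (6.182 - 5)^2/(4*10)
= 1.3971/40 = 0.0349


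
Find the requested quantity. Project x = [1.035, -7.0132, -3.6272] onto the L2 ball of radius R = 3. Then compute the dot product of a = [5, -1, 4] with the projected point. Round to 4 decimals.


Step 1: Compute ||x|| (intermediates to 6 decimals).
||x|| = sqrt(1.035^2 + (-7.0132)^2 + (-3.6272)^2) = 7.963214
Step 2: Project.
Since ||x|| > R, scale = R/||x|| = 3/7.963214 = 0.376732, proj(x) = scale * x
proj(x) = [0.389918, -2.642097, -1.366482]
Step 3: Dot product.
a^T * proj(x) = 5*0.389918 - 1*(-2.642097) + 4*(-1.366482) = -0.8742


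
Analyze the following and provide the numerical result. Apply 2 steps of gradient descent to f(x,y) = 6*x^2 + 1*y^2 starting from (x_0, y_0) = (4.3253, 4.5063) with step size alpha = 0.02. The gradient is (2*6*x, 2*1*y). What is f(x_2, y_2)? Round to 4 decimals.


Gradient descent on f(x,y) = 6*x^2 + 1*y^2.
Starting point: (4.3253, 4.5063), alpha = 0.02
Step 1: grad_x = 2*6*4.3253 = 51.9036, grad_y = 2*1*4.5063 = 9.0126
  x_1 = 4.3253 - 0.02*51.9036 = 3.2872
  y_1 = 4.5063 - 0.02*9.0126 = 4.326
Step 2: grad_x = 2*6*3.2872 = 39.4467, grad_y = 2*1*4.326 = 8.6521
  x_2 = 3.2872 - 0.02*39.4467 = 2.4983
  y_2 = 4.326 - 0.02*8.6521 = 4.153
f(2.4983, 4.153) = 6*2.4983^2 + 1*4.153^2 = 54.6963


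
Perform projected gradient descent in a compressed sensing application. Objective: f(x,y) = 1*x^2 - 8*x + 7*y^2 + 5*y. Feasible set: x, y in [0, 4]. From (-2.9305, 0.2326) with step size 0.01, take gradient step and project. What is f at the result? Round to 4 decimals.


Step 1: Compute gradient at (-2.9305, 0.2326).
grad_x = 2*1*-2.9305 - 8 = -13.861
grad_y = 2*7*0.2326 + 5 = 8.2564
Step 2: Gradient step.
x_raw = -2.9305 - 0.01*-13.861 = -2.7919
y_raw = 0.2326 - 0.01*8.2564 = 0.15
Step 3: Project onto [0, 4].
x_proj = clip(-2.7919) = 0.0
y_proj = clip(0.15) = 0.15
Step 4: Evaluate f.
f(0.0, 0.15) = 0.9078


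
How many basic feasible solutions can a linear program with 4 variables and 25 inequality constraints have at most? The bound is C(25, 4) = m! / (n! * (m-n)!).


Each vertex corresponds to some choice of n active constraints out of m, so the number of vertices is at most C(m, n) = m! / (n!(m-n)!).
m = 25, n = 4
Numerator: 25 * 24 * 23 * 22
Denominator: 4! = 24
C(25, 4) = 12650


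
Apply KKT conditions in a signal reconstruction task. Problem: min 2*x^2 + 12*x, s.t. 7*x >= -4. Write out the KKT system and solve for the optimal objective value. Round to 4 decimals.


Step 1: Try lambda = 0 (constraint inactive).
x_unc = -12/(2*2) = -3.0
Check: 7*-3.0 = -21.0 < -4 -- violated!
Step 2: Constraint must be active: 7*x = -4
x* = -4/7 = -0.5714 (rounded; the exact value -4/7 is used below)
lambda = (2*2*(-4/7) + 12)/7 = 1.3878
Step 3: Compute optimal value.
f(x*) = 2*(-4/7)^2 + 12*(-4/7) = -6.2041


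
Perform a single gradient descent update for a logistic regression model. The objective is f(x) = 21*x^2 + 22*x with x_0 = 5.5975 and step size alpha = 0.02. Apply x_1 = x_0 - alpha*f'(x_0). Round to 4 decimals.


We compute the gradient at x_0 and apply the update.
f'(x) = 42*x + 22
f'(5.5975) = 42*5.5975 + 22 = 257.095
x_1 = 5.5975 - 0.02*257.095 = 0.4556


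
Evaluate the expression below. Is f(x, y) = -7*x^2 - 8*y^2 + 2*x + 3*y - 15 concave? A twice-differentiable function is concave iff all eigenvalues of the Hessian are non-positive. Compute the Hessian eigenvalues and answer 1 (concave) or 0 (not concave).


The Hessian of f(x,y) = -7*x^2 - 8*y^2 + 2*x + 3*y - 15 is:
H = [[-14, 0], [0, -16]]
Trace = -14 - 16 = -30
Determinant = -14*-16 - (0)^2 = 224
Discriminant = (-30)^2 - 4*224 = 4.0
Eigenvalues: lambda_1 = -16.0, lambda_2 = -14.0
The function is concave.

1


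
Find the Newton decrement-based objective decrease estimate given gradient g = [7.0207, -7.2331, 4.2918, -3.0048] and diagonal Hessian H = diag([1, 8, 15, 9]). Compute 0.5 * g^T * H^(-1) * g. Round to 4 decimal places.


Step 1: H is diagonal, so H^(-1) * g = [7.0207, -0.9041, 0.2861, -0.3339].
Step 2: g^T H^(-1) g = sum_i g_i^2 / H_ii
  = (7.0207)^2/1 + (-7.2331)^2/8 + (4.2918)^2/15 + (-3.0048)^2/9
  = 49.2902 + 6.5397 + 1.228 + 1.0032 = 58.0611
Step 3: Objective decrease = 0.5 * g^T H^(-1) g = 29.0306


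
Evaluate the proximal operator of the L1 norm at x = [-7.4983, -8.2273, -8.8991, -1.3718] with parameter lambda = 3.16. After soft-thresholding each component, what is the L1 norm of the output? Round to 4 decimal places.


Soft-thresholding with lambda = 3.16:
prox(-7.4983) = sign(-7.4983)*max(|-7.4983| - 3.16, 0) = -4.3383
prox(-8.2273) = sign(-8.2273)*max(|-8.2273| - 3.16, 0) = -5.0673
prox(-8.8991) = sign(-8.8991)*max(|-8.8991| - 3.16, 0) = -5.7391
prox(-1.3718) = sign(-1.3718)*max(|-1.3718| - 3.16, 0) = 0.0
prox(x) = [-4.3383, -5.0673, -5.7391, 0.0]
||prox(x)||_1 = 4.3383 + 5.0673 + 5.7391 + 0.0 = 15.1447


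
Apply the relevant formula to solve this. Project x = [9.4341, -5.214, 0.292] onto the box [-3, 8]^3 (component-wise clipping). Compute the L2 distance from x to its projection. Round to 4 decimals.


Project each component onto [-3, 8].
clip(9.4341) = 8.0, clip(-5.214) = -3.0, clip(0.292) = 0.292
Projection = [8.0, -3.0, 0.292]
Squared diffs: [2.0566, 4.9018, 0.0]
Distance = sqrt(6.9584) = 2.6379


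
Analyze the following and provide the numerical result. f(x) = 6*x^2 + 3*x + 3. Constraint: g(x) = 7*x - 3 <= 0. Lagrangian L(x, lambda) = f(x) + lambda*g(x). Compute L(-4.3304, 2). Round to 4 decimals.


Step 1: Evaluate f(x).
f(-4.3304) = 6*(-4.3304)^2 + 3*(-4.3304) + 3 = 102.523
Step 2: Evaluate g(x).
g(-4.3304) = 7*-4.3304 - 3 = -33.3128
Step 3: Compute Lagrangian.
L = 102.523 + 2*-33.3128 = 35.8974


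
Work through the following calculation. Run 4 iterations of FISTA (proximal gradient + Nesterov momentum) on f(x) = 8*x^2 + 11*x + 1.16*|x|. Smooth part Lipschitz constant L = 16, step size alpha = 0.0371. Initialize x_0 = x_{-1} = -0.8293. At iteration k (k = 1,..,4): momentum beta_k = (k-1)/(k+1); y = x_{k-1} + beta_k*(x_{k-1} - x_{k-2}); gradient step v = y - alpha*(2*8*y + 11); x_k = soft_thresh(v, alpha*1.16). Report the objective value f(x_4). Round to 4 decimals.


FISTA on f(x) = 8*x^2 + 11*x + 1.16*|x|
L = 16, alpha = 0.0371
Iteration 1: beta = 0.0, y = -0.8293 + 0.0*(-0.8293 + 0.8293) = -0.8293
  grad(y) = -2.2688, v = y - alpha*grad = -0.7451
  prox(v) = soft_thresh(-0.7451, 0.043) = -0.7021
Iteration 2: beta = 0.3333, y = -0.7021 + 0.3333*(-0.7021 + 0.8293) = -0.6597
  grad(y) = 0.445, v = y - alpha*grad = -0.6762
  prox(v) = soft_thresh(-0.6762, 0.043) = -0.6332
Iteration 3: beta = 0.5, y = -0.6332 + 0.5*(-0.6332 + 0.7021) = -0.5987
  grad(y) = 1.4209, v = y - alpha*grad = -0.6514
  prox(v) = soft_thresh(-0.6514, 0.043) = -0.6084
Iteration 4: beta = 0.6, y = -0.6084 + 0.6*(-0.6084 + 0.6332) = -0.5935
  grad(y) = 1.504, v = y - alpha*grad = -0.6493
  prox(v) = soft_thresh(-0.6493, 0.043) = -0.6063
f(x_4) = 8*(-0.6063)^2 + 11*(-0.6063) + 1.16*|-0.6063| = -3.0252


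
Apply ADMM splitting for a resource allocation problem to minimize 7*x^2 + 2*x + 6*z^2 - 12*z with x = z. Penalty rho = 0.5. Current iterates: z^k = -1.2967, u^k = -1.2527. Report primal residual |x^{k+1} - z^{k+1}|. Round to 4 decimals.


ADMM iteration with rho = 0.5, z^k = -1.2967, u^k = -1.2527
Step 1: x-update.
Minimize 7*x^2 + 2*x + (0.5/2)*(x + 1.2967 - 1.2527)^2
FOC: (2*7 + 0.5)*x = -2 + 0.5*(-1.2967 + 1.2527)
x^{k+1} = -0.1394
Step 2: z-update.
Minimize 6*z^2 - 12*z + (0.5/2)*(-0.1394 - z - 1.2527)^2
FOC: (2*6 + 0.5)*z = 12 + 0.5*(-0.1394 - 1.2527)
z^{k+1} = 0.9043
Step 3: u-update.
u^{k+1} = -1.2527 - 0.1394 - 0.9043 = -2.2965
Step 4: Primal residual = |-0.1394 - 0.9043| = 1.0438


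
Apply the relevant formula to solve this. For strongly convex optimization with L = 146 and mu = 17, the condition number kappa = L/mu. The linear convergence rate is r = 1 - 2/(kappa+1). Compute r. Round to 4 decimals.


Step 1: Compute the condition number.
kappa = L/mu = 146/17 = 8.5882
Step 2: Compute the convergence rate.
r = 1 - 2/(kappa + 1) = 1 - 2*mu/(L + mu) = (L - mu)/(L + mu) = 129/163 = 0.7914


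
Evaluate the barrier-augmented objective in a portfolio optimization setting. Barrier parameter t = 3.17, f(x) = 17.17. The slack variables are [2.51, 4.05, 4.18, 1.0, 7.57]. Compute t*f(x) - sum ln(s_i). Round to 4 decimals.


Step 1: Compute log-barrier.
ln values: [0.9203, 1.3987, 1.4303, 0.0, 2.0242]
phi = -(0.9203 + 1.3987 + 1.4303 + 0.0 + 2.0242) = -5.7735
Step 2: Compute augmented objective.
t*f(x) = 3.17*17.17 = 54.4289
Total = 54.4289 - 5.7735 = 48.6554


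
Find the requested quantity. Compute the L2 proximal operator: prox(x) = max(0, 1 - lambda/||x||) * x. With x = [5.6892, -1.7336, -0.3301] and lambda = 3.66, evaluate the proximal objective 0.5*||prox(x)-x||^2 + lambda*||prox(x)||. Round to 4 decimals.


Step 1: Compute ||x||.
||x|| = 5.9566
Step 2: Compute scaling factor.
scale = max(0, 1 - 3.66/5.9566) = 0.3856
Step 3: prox(x) = [2.1935, -0.6684, -0.1273]
||prox(x)|| = 2.2966
Step 4: Proximal objective.
0.5*||prox-x||^2 = 6.6978
lambda*||prox|| = 8.4056
Total = 15.1034


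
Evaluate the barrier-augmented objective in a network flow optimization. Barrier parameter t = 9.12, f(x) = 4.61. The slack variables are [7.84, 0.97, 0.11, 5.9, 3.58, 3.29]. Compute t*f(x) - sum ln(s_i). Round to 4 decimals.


Step 1: Compute log-barrier.
ln values: [2.0592, -0.0305, -2.2073, 1.775, 1.2754, 1.1909]
phi = -(2.0592 - 0.0305 - 2.2073 + 1.775 + 1.2754 + 1.1909) = -4.0627
Step 2: Compute augmented objective.
t*f(x) = 9.12*4.61 = 42.0432
Total = 42.0432 - 4.0627 = 37.9805


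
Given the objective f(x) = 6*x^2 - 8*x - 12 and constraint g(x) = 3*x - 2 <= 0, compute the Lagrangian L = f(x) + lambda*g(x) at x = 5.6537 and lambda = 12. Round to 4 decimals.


Step 1: Evaluate f(x).
f(5.6537) = 6*5.6537^2 - 8*5.6537 - 12 = 134.5563
Step 2: Evaluate g(x).
g(5.6537) = 3*5.6537 - 2 = 14.9611
Step 3: Compute Lagrangian.
L = 134.5563 + 12*14.9611 = 314.0895


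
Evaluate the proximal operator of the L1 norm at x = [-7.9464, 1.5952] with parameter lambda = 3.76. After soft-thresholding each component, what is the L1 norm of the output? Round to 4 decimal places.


Soft-thresholding with lambda = 3.76:
prox(-7.9464) = sign(-7.9464)*max(|-7.9464| - 3.76, 0) = -4.1864
prox(1.5952) = sign(1.5952)*max(|1.5952| - 3.76, 0) = 0.0
prox(x) = [-4.1864, 0.0]
||prox(x)||_1 = 4.1864 + 0.0 = 4.1864


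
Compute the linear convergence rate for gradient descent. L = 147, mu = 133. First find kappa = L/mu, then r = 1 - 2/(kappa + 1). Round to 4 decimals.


Step 1: Compute the condition number.
kappa = L/mu = 147/133 = 1.1053
Step 2: Compute the convergence rate.
r = 1 - 2/(kappa + 1) = 1 - 2*mu/(L + mu) = (L - mu)/(L + mu) = 14/280 = 0.05


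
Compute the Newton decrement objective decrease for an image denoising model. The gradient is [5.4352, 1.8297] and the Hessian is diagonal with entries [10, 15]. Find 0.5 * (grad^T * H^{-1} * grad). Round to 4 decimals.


Step 1: H is diagonal, so H^(-1) * g = [0.5435, 0.122].
Step 2: g^T H^(-1) g = sum_i g_i^2 / H_ii
  = (5.4352)^2/10 + (1.8297)^2/15
  = 2.9541 + 0.2232 = 3.1773
Step 3: Objective decrease = 0.5 * g^T H^(-1) g = 1.5887


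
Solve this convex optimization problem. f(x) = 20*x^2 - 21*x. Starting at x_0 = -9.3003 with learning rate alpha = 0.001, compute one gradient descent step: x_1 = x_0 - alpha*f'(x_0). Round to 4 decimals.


We compute the gradient at x_0 and apply the update.
f'(x) = 40*x - 21
f'(-9.3003) = 40*-9.3003 - 21 = -393.012
x_1 = -9.3003 - 0.001*-393.012 = -8.9073


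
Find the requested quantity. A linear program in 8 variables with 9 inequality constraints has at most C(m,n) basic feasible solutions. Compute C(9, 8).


Each vertex corresponds to some choice of n active constraints out of m, so the number of vertices is at most C(m, n) = m! / (n!(m-n)!).
m = 9, n = 8
Numerator: 9 * 8 * 7 * 6 * 5 * 4 * 3 * 2
Denominator: 8! = 40320
C(9, 8) = 9


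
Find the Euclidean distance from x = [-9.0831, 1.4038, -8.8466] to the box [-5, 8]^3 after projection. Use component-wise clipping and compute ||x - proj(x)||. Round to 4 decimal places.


Project each component onto [-5, 8].
clip(-9.0831) = -5.0, clip(1.4038) = 1.4038, clip(-8.8466) = -5.0
Projection = [-5.0, 1.4038, -5.0]
Squared diffs: [16.6717, 0.0, 14.7963]
Distance = sqrt(31.468) = 5.6096


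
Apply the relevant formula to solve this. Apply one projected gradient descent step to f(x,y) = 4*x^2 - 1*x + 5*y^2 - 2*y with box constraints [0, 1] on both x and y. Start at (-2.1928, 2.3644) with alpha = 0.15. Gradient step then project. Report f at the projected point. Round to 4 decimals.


Step 1: Compute gradient at (-2.1928, 2.3644).
grad_x = 2*4*-2.1928 - 1 = -18.5424
grad_y = 2*5*2.3644 - 2 = 21.644
Step 2: Gradient step.
x_raw = -2.1928 - 0.15*-18.5424 = 0.5886
y_raw = 2.3644 - 0.15*21.644 = -0.8822
Step 3: Project onto [0, 1].
x_proj = clip(0.5886) = 0.5886
y_proj = clip(-0.8822) = 0.0
Step 4: Evaluate f.
f(0.5886, 0.0) = 0.7971


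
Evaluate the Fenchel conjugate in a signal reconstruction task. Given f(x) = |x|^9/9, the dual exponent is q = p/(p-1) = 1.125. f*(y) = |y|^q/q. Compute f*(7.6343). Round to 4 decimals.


The conjugate exponent q satisfies 1/p + 1/q = 1.
p = 9, so q = 9/(9 - 1) = 1.125
|y|^q = 7.6343^1.125 = 9.8427
f*(7.6343) = 9.8427 / 1.125 = 8.7491


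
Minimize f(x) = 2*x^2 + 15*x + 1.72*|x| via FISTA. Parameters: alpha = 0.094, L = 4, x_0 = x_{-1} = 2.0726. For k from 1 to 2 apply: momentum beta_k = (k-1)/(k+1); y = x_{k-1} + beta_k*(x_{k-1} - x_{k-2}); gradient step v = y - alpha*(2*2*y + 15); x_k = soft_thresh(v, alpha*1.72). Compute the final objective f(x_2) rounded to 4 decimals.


FISTA on f(x) = 2*x^2 + 15*x + 1.72*|x|
L = 4, alpha = 0.094
Iteration 1: beta = 0.0, y = 2.0726 + 0.0*(2.0726 - 2.0726) = 2.0726
  grad(y) = 23.2904, v = y - alpha*grad = -0.1167
  prox(v) = soft_thresh(-0.1167, 0.1617) = 0.0
Iteration 2: beta = 0.3333, y = 0.0 + 0.3333*(0.0 - 2.0726) = -0.6909
  grad(y) = 12.2365, v = y - alpha*grad = -1.8411
  prox(v) = soft_thresh(-1.8411, 0.1617) = -1.6794
f(x_2) = 2*(-1.6794)^2 + 15*(-1.6794) + 1.72*|-1.6794| = -16.6618


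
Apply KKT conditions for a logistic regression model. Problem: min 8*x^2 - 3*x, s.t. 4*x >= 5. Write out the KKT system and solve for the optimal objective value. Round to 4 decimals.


Step 1: Try lambda = 0 (constraint inactive).
x_unc = 3/(2*8) = 0.1875
Check: 4*0.1875 = 0.75 < 5 -- violated!
Step 2: Constraint must be active: 4*x = 5
x* = 5/4 = 1.25
lambda = (2*8*1.25 - 3)/4 = 4.25
Step 3: Compute optimal value.
f(x*) = 8*1.25^2 - 3*1.25 = 8.75


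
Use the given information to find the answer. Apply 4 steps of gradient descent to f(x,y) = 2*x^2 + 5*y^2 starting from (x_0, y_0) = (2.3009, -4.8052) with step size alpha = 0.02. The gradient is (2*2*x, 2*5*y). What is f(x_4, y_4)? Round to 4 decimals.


Gradient descent on f(x,y) = 2*x^2 + 5*y^2.
Starting point: (2.3009, -4.8052), alpha = 0.02
Step 1: grad_x = 2*2*2.3009 = 9.2036, grad_y = 2*5*-4.8052 = -48.052
  x_1 = 2.3009 - 0.02*9.2036 = 2.1168
  y_1 = -4.8052 - 0.02*-48.052 = -3.8442
Step 2: grad_x = 2*2*2.1168 = 8.4673, grad_y = 2*5*-3.8442 = -38.4416
  x_2 = 2.1168 - 0.02*8.4673 = 1.9475
  y_2 = -3.8442 - 0.02*-38.4416 = -3.0753
Step 3: grad_x = 2*2*1.9475 = 7.7899, grad_y = 2*5*-3.0753 = -30.7533
  x_3 = 1.9475 - 0.02*7.7899 = 1.7917
  y_3 = -3.0753 - 0.02*-30.7533 = -2.4603
Step 4: grad_x = 2*2*1.7917 = 7.1667, grad_y = 2*5*-2.4603 = -24.6026
  x_4 = 1.7917 - 0.02*7.1667 = 1.6483
  y_4 = -2.4603 - 0.02*-24.6026 = -1.9682
f(1.6483, -1.9682) = 2*1.6483^2 + 5*(-1.9682)^2 = 24.8034


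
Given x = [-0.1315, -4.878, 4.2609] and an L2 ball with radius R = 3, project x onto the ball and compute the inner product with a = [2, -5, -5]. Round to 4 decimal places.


Step 1: Compute ||x|| (intermediates to 6 decimals).
||x|| = sqrt((-0.1315)^2 + (-4.878)^2 + 4.2609^2) = 6.478229
Step 2: Project.
Since ||x|| > R, scale = R/||x|| = 3/6.478229 = 0.46309, proj(x) = scale * x
proj(x) = [-0.060896, -2.258953, 1.97318]
Step 3: Dot product.
a^T * proj(x) = 2*(-0.060896) - 5*(-2.258953) - 5*1.97318 = 1.3071


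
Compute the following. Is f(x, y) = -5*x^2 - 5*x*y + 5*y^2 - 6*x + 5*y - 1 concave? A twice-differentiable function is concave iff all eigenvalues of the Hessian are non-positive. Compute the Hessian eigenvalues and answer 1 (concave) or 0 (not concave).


The Hessian of f(x,y) = -5*x^2 - 5*x*y + 5*y^2 - 6*x + 5*y - 1 is:
H = [[-10, -5], [-5, 10]]
Trace = -10 + 10 = 0
Determinant = -10*10 - (-5)^2 = -125
Discriminant = (0)^2 - 4*-125 = 500.0
Eigenvalues: lambda_1 = -11.1803, lambda_2 = 11.1803
The function is not concave.

0


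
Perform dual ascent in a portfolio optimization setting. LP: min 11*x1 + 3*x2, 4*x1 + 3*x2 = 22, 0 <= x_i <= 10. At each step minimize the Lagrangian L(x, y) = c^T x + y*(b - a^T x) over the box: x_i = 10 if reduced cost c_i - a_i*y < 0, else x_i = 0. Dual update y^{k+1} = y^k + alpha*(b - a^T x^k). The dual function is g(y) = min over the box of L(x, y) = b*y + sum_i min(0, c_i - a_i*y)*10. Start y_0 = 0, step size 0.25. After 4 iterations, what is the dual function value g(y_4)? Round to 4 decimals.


Dual ascent for LP: min 11*x1 + 3*x2, 4*x1 + 3*x2 = 22, 0 <= x_i <= 10
Step 1: y^k = 0.0, reduced costs: (11.0, 3.0)
  x^k = (0.0, 0.0), subgradient = b - a^T x = 22.0
  y^{k+1} = 0.0 + 0.25*22.0 = 5.5
Step 2: y^k = 5.5, reduced costs: (-11.0, -13.5)
  x^k = (10.0, 10.0), subgradient = b - a^T x = -48.0
  y^{k+1} = 5.5 + 0.25*-48.0 = -6.5
Step 3: y^k = -6.5, reduced costs: (37.0, 22.5)
  x^k = (0.0, 0.0), subgradient = b - a^T x = 22.0
  y^{k+1} = -6.5 + 0.25*22.0 = -1.0
Step 4: y^k = -1.0, reduced costs: (15.0, 6.0)
  x^k = (0.0, 0.0), subgradient = b - a^T x = 22.0
  y^{k+1} = -1.0 + 0.25*22.0 = 4.5
Dual objective at y_4 = 4.5: reduced costs (-7.0, -10.5), box minimizer x = (10.0, 10.0)
g(y_4) = b*y + (c1 - a1*y)*x1 + (c2 - a2*y)*x2 = 22*4.5 + (-7.0)*10.0 + (-10.5)*10.0 = 99.0 - 70.0 - 105.0 = -76.0


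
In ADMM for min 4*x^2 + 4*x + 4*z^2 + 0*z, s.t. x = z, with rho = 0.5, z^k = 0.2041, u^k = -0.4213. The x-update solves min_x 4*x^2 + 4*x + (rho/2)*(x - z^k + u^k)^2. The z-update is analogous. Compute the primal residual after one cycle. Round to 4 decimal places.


ADMM iteration with rho = 0.5, z^k = 0.2041, u^k = -0.4213
Step 1: x-update.
Minimize 4*x^2 + 4*x + (0.5/2)*(x - 0.2041 - 0.4213)^2
FOC: (2*4 + 0.5)*x = -4 + 0.5*(0.2041 + 0.4213)
x^{k+1} = -0.4338
Step 2: z-update.
Minimize 4*z^2 + 0*z + (0.5/2)*(-0.4338 - z - 0.4213)^2
FOC: (2*4 + 0.5)*z = 0 + 0.5*(-0.4338 - 0.4213)
z^{k+1} = -0.0503
Step 3: u-update.
u^{k+1} = -0.4213 - 0.4338 + 0.0503 = -0.8048
Step 4: Primal residual = |-0.4338 + 0.0503| = 0.3835


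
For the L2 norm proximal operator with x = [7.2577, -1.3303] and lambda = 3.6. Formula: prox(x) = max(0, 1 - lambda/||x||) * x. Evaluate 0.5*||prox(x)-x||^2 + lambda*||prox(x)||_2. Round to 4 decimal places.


Step 1: Compute ||x||.
||x|| = 7.3786
Step 2: Compute scaling factor.
scale = max(0, 1 - 3.6/7.3786) = 0.5121
Step 3: prox(x) = [3.7167, -0.6813]
||prox(x)|| = 3.7786
Step 4: Proximal objective.
0.5*||prox-x||^2 = 6.48
lambda*||prox|| = 13.603
Total = 20.083


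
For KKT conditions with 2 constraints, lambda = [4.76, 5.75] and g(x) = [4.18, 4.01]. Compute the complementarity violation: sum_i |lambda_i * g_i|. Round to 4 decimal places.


KKT complementary slackness check:
lambda_1 * g_1 = 4.76 * 4.18 = 19.8968
lambda_2 * g_2 = 5.75 * 4.01 = 23.0575
Total violation = 19.8968 + 23.0575 = 42.9543


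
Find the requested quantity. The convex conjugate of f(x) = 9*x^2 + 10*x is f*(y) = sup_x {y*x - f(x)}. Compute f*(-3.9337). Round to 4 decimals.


f*(y) = sup_x {y*x - a*x^2 - b*x} = sup_x {(y-b)*x - a*x^2}
FOC: (y - b) - 2a*x = 0 => x* = (y - b)/(2a)
x* = (-3.9337 - 10)/(2*9) = -0.7741
f*(-3.9337) = (y-b)^2/(4a) = (-3.9337 - 10)^2/(4*9)
= 194.148/36 = 5.393


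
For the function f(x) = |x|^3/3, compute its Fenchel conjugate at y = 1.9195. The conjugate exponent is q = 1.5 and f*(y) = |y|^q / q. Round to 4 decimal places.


The conjugate exponent q satisfies 1/p + 1/q = 1.
p = 3, so q = 3/(3 - 1) = 1.5
|y|^q = 1.9195^1.5 = 2.6594
f*(1.9195) = 2.6594 / 1.5 = 1.7729


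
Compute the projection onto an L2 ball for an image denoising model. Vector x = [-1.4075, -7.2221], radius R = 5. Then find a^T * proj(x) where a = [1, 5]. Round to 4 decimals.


Step 1: Compute ||x|| (intermediates to 6 decimals).
||x|| = sqrt((-1.4075)^2 + (-7.2221)^2) = 7.357974
Step 2: Project.
Since ||x|| > R, scale = R/||x|| = 5/7.357974 = 0.679535, proj(x) = scale * x
proj(x) = [-0.956446, -4.90767]
Step 3: Dot product.
a^T * proj(x) = 1*(-0.956446) + 5*(-4.90767) = -25.4948


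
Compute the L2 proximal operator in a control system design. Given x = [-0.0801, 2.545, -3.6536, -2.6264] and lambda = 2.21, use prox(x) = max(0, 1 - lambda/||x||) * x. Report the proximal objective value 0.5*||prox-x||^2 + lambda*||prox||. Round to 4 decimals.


Step 1: Compute ||x||.
||x|| = 5.1701
Step 2: Compute scaling factor.
scale = max(0, 1 - 2.21/5.1701) = 0.5725
Step 3: prox(x) = [-0.0459, 1.4571, -2.0918, -1.5037]
||prox(x)|| = 2.9601
Step 4: Proximal objective.
0.5*||prox-x||^2 = 2.4421
lambda*||prox|| = 6.5418
Total = 8.9839


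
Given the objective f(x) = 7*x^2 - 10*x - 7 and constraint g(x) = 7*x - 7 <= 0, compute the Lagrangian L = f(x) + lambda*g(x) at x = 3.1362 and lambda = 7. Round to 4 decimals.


Step 1: Evaluate f(x).
f(3.1362) = 7*3.1362^2 - 10*3.1362 - 7 = 30.4883
Step 2: Evaluate g(x).
g(3.1362) = 7*3.1362 - 7 = 14.9534
Step 3: Compute Lagrangian.
L = 30.4883 + 7*14.9534 = 135.1621


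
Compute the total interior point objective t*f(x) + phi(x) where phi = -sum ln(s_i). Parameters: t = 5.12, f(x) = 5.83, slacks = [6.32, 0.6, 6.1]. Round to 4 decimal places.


Step 1: Compute log-barrier.
ln values: [1.8437, -0.5108, 1.8083]
phi = -(1.8437 - 0.5108 + 1.8083) = -3.1412
Step 2: Compute augmented objective.
t*f(x) = 5.12*5.83 = 29.8496
Total = 29.8496 - 3.1412 = 26.7084


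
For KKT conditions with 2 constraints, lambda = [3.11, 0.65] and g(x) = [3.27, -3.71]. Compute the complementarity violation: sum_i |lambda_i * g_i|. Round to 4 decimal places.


KKT complementary slackness check:
lambda_1 * g_1 = 3.11 * 3.27 = 10.1697
lambda_2 * g_2 = 0.65 * -3.71 = -2.4115
Total violation = 10.1697 + 2.4115 = 12.5812


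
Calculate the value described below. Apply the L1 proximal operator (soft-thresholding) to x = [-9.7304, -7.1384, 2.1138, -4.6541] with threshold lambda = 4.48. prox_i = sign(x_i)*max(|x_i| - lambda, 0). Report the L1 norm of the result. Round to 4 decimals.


Soft-thresholding with lambda = 4.48:
prox(-9.7304) = sign(-9.7304)*max(|-9.7304| - 4.48, 0) = -5.2504
prox(-7.1384) = sign(-7.1384)*max(|-7.1384| - 4.48, 0) = -2.6584
prox(2.1138) = sign(2.1138)*max(|2.1138| - 4.48, 0) = 0.0
prox(-4.6541) = sign(-4.6541)*max(|-4.6541| - 4.48, 0) = -0.1741
prox(x) = [-5.2504, -2.6584, 0.0, -0.1741]
||prox(x)||_1 = 5.2504 + 2.6584 + 0.0 + 0.1741 = 8.0829


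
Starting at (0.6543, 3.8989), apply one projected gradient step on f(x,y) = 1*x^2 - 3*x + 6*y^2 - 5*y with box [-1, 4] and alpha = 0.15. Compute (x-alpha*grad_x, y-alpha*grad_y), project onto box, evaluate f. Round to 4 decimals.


Step 1: Compute gradient at (0.6543, 3.8989).
grad_x = 2*1*0.6543 - 3 = -1.6914
grad_y = 2*6*3.8989 - 5 = 41.7868
Step 2: Gradient step.
x_raw = 0.6543 - 0.15*-1.6914 = 0.908
y_raw = 3.8989 - 0.15*41.7868 = -2.3691
Step 3: Project onto [-1, 4].
x_proj = clip(0.908) = 0.908
y_proj = clip(-2.3691) = -1.0
Step 4: Evaluate f.
f(0.908, -1.0) = 9.1005


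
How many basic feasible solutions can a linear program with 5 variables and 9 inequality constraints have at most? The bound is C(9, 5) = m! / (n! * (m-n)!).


Each vertex corresponds to some choice of n active constraints out of m, so the number of vertices is at most C(m, n) = m! / (n!(m-n)!).
m = 9, n = 5
Numerator: 9 * 8 * 7 * 6 * 5
Denominator: 5! = 120
C(9, 5) = 126


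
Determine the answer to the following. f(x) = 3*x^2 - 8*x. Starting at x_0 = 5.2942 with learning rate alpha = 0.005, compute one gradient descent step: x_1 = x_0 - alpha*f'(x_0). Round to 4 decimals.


We compute the gradient at x_0 and apply the update.
f'(x) = 6*x - 8
f'(5.2942) = 6*5.2942 - 8 = 23.7652
x_1 = 5.2942 - 0.005*23.7652 = 5.1754


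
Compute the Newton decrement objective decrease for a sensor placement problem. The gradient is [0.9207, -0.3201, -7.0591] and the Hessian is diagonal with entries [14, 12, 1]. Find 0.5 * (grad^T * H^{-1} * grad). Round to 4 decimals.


Step 1: H is diagonal, so H^(-1) * g = [0.0658, -0.0267, -7.0591].
Step 2: g^T H^(-1) g = sum_i g_i^2 / H_ii
  = (0.9207)^2/14 + (-0.3201)^2/12 + (-7.0591)^2/1
  = 0.0605 + 0.0085 + 49.8309 = 49.9
Step 3: Objective decrease = 0.5 * g^T H^(-1) g = 24.95


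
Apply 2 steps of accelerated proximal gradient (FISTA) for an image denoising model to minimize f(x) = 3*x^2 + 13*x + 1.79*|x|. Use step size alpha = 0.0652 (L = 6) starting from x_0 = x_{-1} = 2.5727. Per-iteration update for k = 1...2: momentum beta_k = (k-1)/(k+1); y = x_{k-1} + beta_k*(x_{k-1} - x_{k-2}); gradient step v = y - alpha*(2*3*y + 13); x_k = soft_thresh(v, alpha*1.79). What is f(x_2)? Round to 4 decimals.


FISTA on f(x) = 3*x^2 + 13*x + 1.79*|x|
L = 6, alpha = 0.0652
Iteration 1: beta = 0.0, y = 2.5727 + 0.0*(2.5727 - 2.5727) = 2.5727
  grad(y) = 28.4362, v = y - alpha*grad = 0.7187
  prox(v) = soft_thresh(0.7187, 0.1167) = 0.602
Iteration 2: beta = 0.3333, y = 0.602 + 0.3333*(0.602 - 2.5727) = -0.055
  grad(y) = 12.6702, v = y - alpha*grad = -0.8811
  prox(v) = soft_thresh(-0.8811, 0.1167) = -0.7644
f(x_2) = 3*(-0.7644)^2 + 13*(-0.7644) + 1.79*|-0.7644| = -6.8157


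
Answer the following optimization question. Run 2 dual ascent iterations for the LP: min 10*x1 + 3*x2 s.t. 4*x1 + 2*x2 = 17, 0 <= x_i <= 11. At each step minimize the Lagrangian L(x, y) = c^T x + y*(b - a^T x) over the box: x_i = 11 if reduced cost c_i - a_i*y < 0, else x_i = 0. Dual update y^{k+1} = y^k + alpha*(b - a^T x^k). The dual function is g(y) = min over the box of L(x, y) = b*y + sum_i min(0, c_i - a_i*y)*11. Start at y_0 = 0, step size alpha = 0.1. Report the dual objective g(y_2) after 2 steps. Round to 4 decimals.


Dual ascent for LP: min 10*x1 + 3*x2, 4*x1 + 2*x2 = 17, 0 <= x_i <= 11
Step 1: y^k = 0.0, reduced costs: (10.0, 3.0)
  x^k = (0.0, 0.0), subgradient = b - a^T x = 17.0
  y^{k+1} = 0.0 + 0.1*17.0 = 1.7
Step 2: y^k = 1.7, reduced costs: (3.2, -0.4)
  x^k = (0.0, 11.0), subgradient = b - a^T x = -5.0
  y^{k+1} = 1.7 + 0.1*-5.0 = 1.2
Dual objective at y_2 = 1.2: reduced costs (5.2, 0.6), box minimizer x = (0.0, 0.0)
g(y_2) = b*y + (c1 - a1*y)*x1 + (c2 - a2*y)*x2 = 17*1.2 + 5.2*0.0 + 0.6*0.0 = 20.4 + 0.0 + 0.0 = 20.4


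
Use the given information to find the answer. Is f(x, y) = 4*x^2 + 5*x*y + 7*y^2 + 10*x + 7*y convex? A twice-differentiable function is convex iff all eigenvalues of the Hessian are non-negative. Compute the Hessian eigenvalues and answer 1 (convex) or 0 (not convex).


The Hessian of f(x,y) = 4*x^2 + 5*x*y + 7*y^2 + 10*x + 7*y is:
H = [[8, 5], [5, 14]]
Trace = 8 + 14 = 22
Determinant = 8*14 - (5)^2 = 87
Discriminant = (22)^2 - 4*87 = 136.0
Eigenvalues: lambda_1 = 5.169, lambda_2 = 16.831
The function is convex.

1


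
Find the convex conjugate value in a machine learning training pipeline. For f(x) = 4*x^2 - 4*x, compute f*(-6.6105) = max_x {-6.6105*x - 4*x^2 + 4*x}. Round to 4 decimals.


f*(y) = sup_x {y*x - a*x^2 - b*x} = sup_x {(y-b)*x - a*x^2}
FOC: (y - b) - 2a*x = 0 => x* = (y - b)/(2a)
x* = (-6.6105 + 4)/(2*4) = -0.3263
f*(-6.6105) = (y-b)^2/(4a) = (-6.6105 + 4)^2/(4*4)
= 6.8147/16 = 0.4259


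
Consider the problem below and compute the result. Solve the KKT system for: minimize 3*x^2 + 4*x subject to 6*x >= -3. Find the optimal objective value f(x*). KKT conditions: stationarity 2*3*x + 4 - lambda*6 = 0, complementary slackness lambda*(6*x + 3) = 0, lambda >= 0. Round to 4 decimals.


Step 1: Try lambda = 0 (constraint inactive).
x_unc = -4/(2*3) = -0.6667
Check: 6*-0.6667 = -4.0002 < -3 -- violated!
Step 2: Constraint must be active: 6*x = -3
x* = -3/6 = -0.5
lambda = (2*3*(-0.5) + 4)/6 = 0.1667
Step 3: Compute optimal value.
f(x*) = 3*(-0.5)^2 + 4*(-0.5) = -1.25


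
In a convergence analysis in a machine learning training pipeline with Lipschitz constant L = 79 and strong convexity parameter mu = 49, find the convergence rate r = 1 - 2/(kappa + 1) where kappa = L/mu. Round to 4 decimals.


Step 1: Compute the condition number.
kappa = L/mu = 79/49 = 1.6122
Step 2: Compute the convergence rate.
r = 1 - 2/(kappa + 1) = 1 - 2*mu/(L + mu) = (L - mu)/(L + mu) = 30/128 = 0.2344


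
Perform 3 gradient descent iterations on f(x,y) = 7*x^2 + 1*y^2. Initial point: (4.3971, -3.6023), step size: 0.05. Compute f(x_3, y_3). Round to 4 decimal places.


Gradient descent on f(x,y) = 7*x^2 + 1*y^2.
Starting point: (4.3971, -3.6023), alpha = 0.05
Step 1: grad_x = 2*7*4.3971 = 61.5594, grad_y = 2*1*-3.6023 = -7.2046
  x_1 = 4.3971 - 0.05*61.5594 = 1.3191
  y_1 = -3.6023 - 0.05*-7.2046 = -3.2421
Step 2: grad_x = 2*7*1.3191 = 18.4678, grad_y = 2*1*-3.2421 = -6.4841
  x_2 = 1.3191 - 0.05*18.4678 = 0.3957
  y_2 = -3.2421 - 0.05*-6.4841 = -2.9179
Step 3: grad_x = 2*7*0.3957 = 5.5403, grad_y = 2*1*-2.9179 = -5.8357
  x_3 = 0.3957 - 0.05*5.5403 = 0.1187
  y_3 = -2.9179 - 0.05*-5.8357 = -2.6261
f(0.1187, -2.6261) = 7*0.1187^2 + 1*(-2.6261)^2 = 6.9949


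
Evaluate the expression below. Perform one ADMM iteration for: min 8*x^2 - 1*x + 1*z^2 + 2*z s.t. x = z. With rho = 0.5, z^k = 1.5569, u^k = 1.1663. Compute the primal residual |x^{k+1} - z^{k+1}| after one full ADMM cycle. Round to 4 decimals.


ADMM iteration with rho = 0.5, z^k = 1.5569, u^k = 1.1663
Step 1: x-update.
Minimize 8*x^2 - 1*x + (0.5/2)*(x - 1.5569 + 1.1663)^2
FOC: (2*8 + 0.5)*x = 1 + 0.5*(1.5569 - 1.1663)
x^{k+1} = 0.0724
Step 2: z-update.
Minimize 1*z^2 + 2*z + (0.5/2)*(0.0724 - z + 1.1663)^2
FOC: (2*1 + 0.5)*z = -2 + 0.5*(0.0724 + 1.1663)
z^{k+1} = -0.5523
Step 3: u-update.
u^{k+1} = 1.1663 + 0.0724 + 0.5523 = 1.791
Step 4: Primal residual = |0.0724 + 0.5523| = 0.6247


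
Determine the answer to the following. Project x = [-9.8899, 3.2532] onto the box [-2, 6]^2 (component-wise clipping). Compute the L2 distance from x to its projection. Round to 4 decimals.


Project each component onto [-2, 6].
clip(-9.8899) = -2.0, clip(3.2532) = 3.2532
Projection = [-2.0, 3.2532]
Squared diffs: [62.2505, 0.0]
Distance = sqrt(62.2505) = 7.8899


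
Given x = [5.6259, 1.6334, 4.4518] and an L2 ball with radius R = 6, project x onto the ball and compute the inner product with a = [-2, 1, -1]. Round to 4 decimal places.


Step 1: Compute ||x|| (intermediates to 6 decimals).
||x|| = sqrt(5.6259^2 + 1.6334^2 + 4.4518^2) = 7.357803
Step 2: Project.
Since ||x|| > R, scale = R/||x|| = 6/7.357803 = 0.815461, proj(x) = scale * x
proj(x) = [4.587702, 1.331974, 3.630269]
Step 3: Dot product.
a^T * proj(x) = -2*4.587702 + 1*1.331974 - 1*3.630269 = -11.4737


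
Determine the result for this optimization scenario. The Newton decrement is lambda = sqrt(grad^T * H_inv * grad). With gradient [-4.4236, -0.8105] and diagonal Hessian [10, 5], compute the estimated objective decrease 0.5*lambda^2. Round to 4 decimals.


Step 1: H is diagonal, so H^(-1) * g = [-0.4424, -0.1621].
Step 2: g^T H^(-1) g = sum_i g_i^2 / H_ii
  = (-4.4236)^2/10 + (-0.8105)^2/5
  = 1.9568 + 0.1314 = 2.0882
Step 3: Objective decrease = 0.5 * g^T H^(-1) g = 1.0441


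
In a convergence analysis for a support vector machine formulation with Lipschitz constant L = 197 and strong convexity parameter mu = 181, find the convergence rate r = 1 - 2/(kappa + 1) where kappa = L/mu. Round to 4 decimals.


Step 1: Compute the condition number.
kappa = L/mu = 197/181 = 1.0884
Step 2: Compute the convergence rate.
r = 1 - 2/(kappa + 1) = 1 - 2*mu/(L + mu) = (L - mu)/(L + mu) = 16/378 = 0.0423


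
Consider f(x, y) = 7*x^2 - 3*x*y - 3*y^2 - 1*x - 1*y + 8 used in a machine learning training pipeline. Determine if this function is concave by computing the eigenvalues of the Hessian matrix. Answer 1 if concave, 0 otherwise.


The Hessian of f(x,y) = 7*x^2 - 3*x*y - 3*y^2 - 1*x - 1*y + 8 is:
H = [[14, -3], [-3, -6]]
Trace = 14 - 6 = 8
Determinant = 14*-6 - (-3)^2 = -93
Discriminant = (8)^2 - 4*-93 = 436.0
Eigenvalues: lambda_1 = -6.4403, lambda_2 = 14.4403
The function is not concave.

0


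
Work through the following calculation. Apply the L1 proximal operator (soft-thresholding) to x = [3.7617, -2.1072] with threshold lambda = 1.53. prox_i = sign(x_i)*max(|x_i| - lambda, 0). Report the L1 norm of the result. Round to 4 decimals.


Soft-thresholding with lambda = 1.53:
prox(3.7617) = sign(3.7617)*max(|3.7617| - 1.53, 0) = 2.2317
prox(-2.1072) = sign(-2.1072)*max(|-2.1072| - 1.53, 0) = -0.5772
prox(x) = [2.2317, -0.5772]
||prox(x)||_1 = 2.2317 + 0.5772 = 2.8089


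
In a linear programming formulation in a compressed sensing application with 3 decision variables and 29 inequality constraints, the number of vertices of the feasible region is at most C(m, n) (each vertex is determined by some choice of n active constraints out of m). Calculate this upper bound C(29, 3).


Each vertex corresponds to some choice of n active constraints out of m, so the number of vertices is at most C(m, n) = m! / (n!(m-n)!).
m = 29, n = 3
Numerator: 29 * 28 * 27
Denominator: 3! = 6
C(29, 3) = 3654


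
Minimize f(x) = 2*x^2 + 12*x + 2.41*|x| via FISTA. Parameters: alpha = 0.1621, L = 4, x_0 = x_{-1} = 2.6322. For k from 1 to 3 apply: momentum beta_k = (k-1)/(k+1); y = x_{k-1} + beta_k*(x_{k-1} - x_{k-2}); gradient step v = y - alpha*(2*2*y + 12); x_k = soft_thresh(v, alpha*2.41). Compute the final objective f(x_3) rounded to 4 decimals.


FISTA on f(x) = 2*x^2 + 12*x + 2.41*|x|
L = 4, alpha = 0.1621
Iteration 1: beta = 0.0, y = 2.6322 + 0.0*(2.6322 - 2.6322) = 2.6322
  grad(y) = 22.5288, v = y - alpha*grad = -1.0197
  prox(v) = soft_thresh(-1.0197, 0.3907) = -0.6291
Iteration 2: beta = 0.3333, y = -0.6291 + 0.3333*(-0.6291 - 2.6322) = -1.7161
  grad(y) = 5.1354, v = y - alpha*grad = -2.5486
  prox(v) = soft_thresh(-2.5486, 0.3907) = -2.1579
Iteration 3: beta = 0.5, y = -2.1579 + 0.5*(-2.1579 + 0.6291) = -2.9224
  grad(y) = 0.3105, v = y - alpha*grad = -2.9727
  prox(v) = soft_thresh(-2.9727, 0.3907) = -2.582
f(x_3) = 2*(-2.582)^2 + 12*(-2.582) + 2.41*|-2.582| = -11.4279
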